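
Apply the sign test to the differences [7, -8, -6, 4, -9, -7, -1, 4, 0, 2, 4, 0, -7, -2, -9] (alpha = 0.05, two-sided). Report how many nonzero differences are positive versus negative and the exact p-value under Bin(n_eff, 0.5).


Step 1: Discard zero differences. Original n = 15; n_eff = number of nonzero differences = 13.
Nonzero differences (with sign): +7, -8, -6, +4, -9, -7, -1, +4, +2, +4, -7, -2, -9
Step 2: Count signs: positive = 5, negative = 8.
Step 3: Under H0: P(positive) = 0.5, so the number of positives S ~ Bin(13, 0.5).
Step 4: Two-sided exact p-value = sum of Bin(13,0.5) probabilities at or below the observed probability = 0.581055.
Step 5: alpha = 0.05. fail to reject H0.

n_eff = 13, pos = 5, neg = 8, p = 0.581055, fail to reject H0.


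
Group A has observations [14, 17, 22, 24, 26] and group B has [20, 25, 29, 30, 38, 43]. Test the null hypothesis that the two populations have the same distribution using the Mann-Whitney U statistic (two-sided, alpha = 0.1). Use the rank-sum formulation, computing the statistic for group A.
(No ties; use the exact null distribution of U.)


Step 1: Combine and sort all 11 observations; assign midranks.
sorted (value, group): (14,X), (17,X), (20,Y), (22,X), (24,X), (25,Y), (26,X), (29,Y), (30,Y), (38,Y), (43,Y)
ranks: 14->1, 17->2, 20->3, 22->4, 24->5, 25->6, 26->7, 29->8, 30->9, 38->10, 43->11
Step 2: Rank sum for X: R1 = 1 + 2 + 4 + 5 + 7 = 19.
Step 3: U_X = R1 - n1(n1+1)/2 = 19 - 5*6/2 = 19 - 15 = 4.
       U_Y = n1*n2 - U_X = 30 - 4 = 26.
Step 4: No ties, so the exact null distribution of U (based on enumerating the C(11,5) = 462 equally likely rank assignments) gives the two-sided p-value.
Step 5: p-value = 0.051948; compare to alpha = 0.1. reject H0.

U_X = 4, p = 0.051948, reject H0 at alpha = 0.1.


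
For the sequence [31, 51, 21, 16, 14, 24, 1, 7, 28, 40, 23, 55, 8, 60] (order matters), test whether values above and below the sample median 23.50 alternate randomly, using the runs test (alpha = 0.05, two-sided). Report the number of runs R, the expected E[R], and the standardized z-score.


Step 1: Compute median = 23.50; label A = above, B = below.
Labels in order: AABBBABBAABABA  (n_A = 7, n_B = 7)
Step 2: Count runs R = 9.
Step 3: Under H0 (random ordering), E[R] = 2*n_A*n_B/(n_A+n_B) + 1 = 2*7*7/14 + 1 = 8.0000.
        Var[R] = 2*n_A*n_B*(2*n_A*n_B - n_A - n_B) / ((n_A+n_B)^2 * (n_A+n_B-1)) = 8232/2548 = 3.2308.
        SD[R] = 1.7974.
Step 4: Continuity-corrected z = (R - 0.5 - E[R]) / SD[R] = (9 - 0.5 - 8.0000) / 1.7974 = 0.2782.
Step 5: Two-sided p-value via normal approximation = 2*(1 - Phi(|z|)) = 0.780879.
Step 6: alpha = 0.05. fail to reject H0.

R = 9, z = 0.2782, p = 0.780879, fail to reject H0.


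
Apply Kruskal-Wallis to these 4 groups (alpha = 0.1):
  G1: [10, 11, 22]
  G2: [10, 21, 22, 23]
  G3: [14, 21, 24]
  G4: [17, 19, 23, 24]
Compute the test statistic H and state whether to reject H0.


Step 1: Combine all N = 14 observations and assign midranks.
sorted (value, group, rank): (10,G1,1.5), (10,G2,1.5), (11,G1,3), (14,G3,4), (17,G4,5), (19,G4,6), (21,G2,7.5), (21,G3,7.5), (22,G1,9.5), (22,G2,9.5), (23,G2,11.5), (23,G4,11.5), (24,G3,13.5), (24,G4,13.5)
Step 2: Sum ranks within each group.
R_1 = 14 (n_1 = 3)
R_2 = 30 (n_2 = 4)
R_3 = 25 (n_3 = 3)
R_4 = 36 (n_4 = 4)
Step 3: H = 12/(N(N+1)) * sum(R_i^2/n_i) - 3(N+1)
     = 12/(14*15) * (14^2/3 + 30^2/4 + 25^2/3 + 36^2/4) - 3*15
     = 0.057143 * 822.667 - 45
     = 2.009524.
Step 4: Ties present; correction factor C = 1 - 30/(14^3 - 14) = 0.989011. Corrected H = 2.009524 / 0.989011 = 2.031852.
Step 5: Under H0, H ~ chi^2(3); p-value = 0.565822.
Step 6: alpha = 0.1. fail to reject H0.

H = 2.0319, df = 3, p = 0.565822, fail to reject H0.


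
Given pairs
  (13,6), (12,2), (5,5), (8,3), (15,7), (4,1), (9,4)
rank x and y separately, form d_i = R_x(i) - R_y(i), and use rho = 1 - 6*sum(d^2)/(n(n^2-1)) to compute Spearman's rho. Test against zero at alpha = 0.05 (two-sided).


Step 1: Rank x and y separately (midranks; no ties here).
rank(x): 13->6, 12->5, 5->2, 8->3, 15->7, 4->1, 9->4
rank(y): 6->6, 2->2, 5->5, 3->3, 7->7, 1->1, 4->4
Step 2: d_i = R_x(i) - R_y(i); compute d_i^2.
  (6-6)^2=0, (5-2)^2=9, (2-5)^2=9, (3-3)^2=0, (7-7)^2=0, (1-1)^2=0, (4-4)^2=0
sum(d^2) = 18.
Step 3: rho = 1 - 6*18 / (7*(7^2 - 1)) = 1 - 108/336 = 0.678571.
Step 4: Under H0, t = rho * sqrt((n-2)/(1-rho^2)) = 2.0657 ~ t(5).
Step 5: Two-sided p-value from the t-distribution with 5 df = 0.093750.
Step 6: alpha = 0.05. fail to reject H0.

rho = 0.6786, p = 0.093750, fail to reject H0 at alpha = 0.05.


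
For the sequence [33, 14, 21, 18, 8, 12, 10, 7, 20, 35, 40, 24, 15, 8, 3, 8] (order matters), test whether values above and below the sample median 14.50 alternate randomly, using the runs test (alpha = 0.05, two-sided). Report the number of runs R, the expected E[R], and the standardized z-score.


Step 1: Compute median = 14.50; label A = above, B = below.
Labels in order: ABAABBBBAAAAABBB  (n_A = 8, n_B = 8)
Step 2: Count runs R = 6.
Step 3: Under H0 (random ordering), E[R] = 2*n_A*n_B/(n_A+n_B) + 1 = 2*8*8/16 + 1 = 9.0000.
        Var[R] = 2*n_A*n_B*(2*n_A*n_B - n_A - n_B) / ((n_A+n_B)^2 * (n_A+n_B-1)) = 14336/3840 = 3.7333.
        SD[R] = 1.9322.
Step 4: Continuity-corrected z = (R + 0.5 - E[R]) / SD[R] = (6 + 0.5 - 9.0000) / 1.9322 = -1.2939.
Step 5: Two-sided p-value via normal approximation = 2*(1 - Phi(|z|)) = 0.195709.
Step 6: alpha = 0.05. fail to reject H0.

R = 6, z = -1.2939, p = 0.195709, fail to reject H0.


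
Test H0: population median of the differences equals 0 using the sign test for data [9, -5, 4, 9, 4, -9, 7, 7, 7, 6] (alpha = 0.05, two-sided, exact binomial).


Step 1: Discard zero differences. Original n = 10; n_eff = number of nonzero differences = 10.
Nonzero differences (with sign): +9, -5, +4, +9, +4, -9, +7, +7, +7, +6
Step 2: Count signs: positive = 8, negative = 2.
Step 3: Under H0: P(positive) = 0.5, so the number of positives S ~ Bin(10, 0.5).
Step 4: Two-sided exact p-value = sum of Bin(10,0.5) probabilities at or below the observed probability = 0.109375.
Step 5: alpha = 0.05. fail to reject H0.

n_eff = 10, pos = 8, neg = 2, p = 0.109375, fail to reject H0.


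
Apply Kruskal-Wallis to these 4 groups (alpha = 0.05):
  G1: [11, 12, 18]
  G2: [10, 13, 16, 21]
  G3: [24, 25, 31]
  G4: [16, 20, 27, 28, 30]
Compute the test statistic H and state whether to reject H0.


Step 1: Combine all N = 15 observations and assign midranks.
sorted (value, group, rank): (10,G2,1), (11,G1,2), (12,G1,3), (13,G2,4), (16,G2,5.5), (16,G4,5.5), (18,G1,7), (20,G4,8), (21,G2,9), (24,G3,10), (25,G3,11), (27,G4,12), (28,G4,13), (30,G4,14), (31,G3,15)
Step 2: Sum ranks within each group.
R_1 = 12 (n_1 = 3)
R_2 = 19.5 (n_2 = 4)
R_3 = 36 (n_3 = 3)
R_4 = 52.5 (n_4 = 5)
Step 3: H = 12/(N(N+1)) * sum(R_i^2/n_i) - 3(N+1)
     = 12/(15*16) * (12^2/3 + 19.5^2/4 + 36^2/3 + 52.5^2/5) - 3*16
     = 0.050000 * 1126.31 - 48
     = 8.315625.
Step 4: Ties present; correction factor C = 1 - 6/(15^3 - 15) = 0.998214. Corrected H = 8.315625 / 0.998214 = 8.330501.
Step 5: Under H0, H ~ chi^2(3); p-value = 0.039653.
Step 6: alpha = 0.05. reject H0.

H = 8.3305, df = 3, p = 0.039653, reject H0.


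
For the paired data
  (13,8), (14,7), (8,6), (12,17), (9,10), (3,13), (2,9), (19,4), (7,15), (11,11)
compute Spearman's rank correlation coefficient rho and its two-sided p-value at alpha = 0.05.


Step 1: Rank x and y separately (midranks; no ties here).
rank(x): 13->8, 14->9, 8->4, 12->7, 9->5, 3->2, 2->1, 19->10, 7->3, 11->6
rank(y): 8->4, 7->3, 6->2, 17->10, 10->6, 13->8, 9->5, 4->1, 15->9, 11->7
Step 2: d_i = R_x(i) - R_y(i); compute d_i^2.
  (8-4)^2=16, (9-3)^2=36, (4-2)^2=4, (7-10)^2=9, (5-6)^2=1, (2-8)^2=36, (1-5)^2=16, (10-1)^2=81, (3-9)^2=36, (6-7)^2=1
sum(d^2) = 236.
Step 3: rho = 1 - 6*236 / (10*(10^2 - 1)) = 1 - 1416/990 = -0.430303.
Step 4: Under H0, t = rho * sqrt((n-2)/(1-rho^2)) = -1.3483 ~ t(8).
Step 5: Two-sided p-value from the t-distribution with 8 df = 0.214492.
Step 6: alpha = 0.05. fail to reject H0.

rho = -0.4303, p = 0.214492, fail to reject H0 at alpha = 0.05.


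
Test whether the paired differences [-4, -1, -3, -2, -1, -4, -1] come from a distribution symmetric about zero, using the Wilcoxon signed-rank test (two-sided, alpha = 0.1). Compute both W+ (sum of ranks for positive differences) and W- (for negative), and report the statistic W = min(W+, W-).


Step 1: Drop any zero differences (none here) and take |d_i|.
|d| = [4, 1, 3, 2, 1, 4, 1]
Step 2: Midrank |d_i| (ties get averaged ranks).
ranks: |4|->6.5, |1|->2, |3|->5, |2|->4, |1|->2, |4|->6.5, |1|->2
Step 3: Attach original signs; sum ranks with positive sign and with negative sign.
W+ = 0 = 0
W- = 6.5 + 2 + 5 + 4 + 2 + 6.5 + 2 = 28
(Check: W+ + W- = 28 should equal n(n+1)/2 = 28.)
Step 4: Test statistic W = min(W+, W-) = 0.
Step 5: Ties in |d|, so use the tie-corrected normal approximation.
        E[W] = n(n+1)/4 = 7*8/4 = 14.
        Tie groups: |d|=1 (t=3), |d|=4 (t=2); sum(t^3 - t) = 30.
        Var[W] = n(n+1)(2n+1)/24 - sum(t^3-t)/48 = 840/24 - 30/48 = 34.375.
        z = (W - E[W]) / sqrt(Var[W]) = (0 - 14) / 5.8630 = -2.3878.
        Two-sided p = 2*Phi(z) = 0.016947.
Step 6: alpha = 0.1. reject H0.

W+ = 0, W- = 28, W = min = 0, p = 0.016947, reject H0.


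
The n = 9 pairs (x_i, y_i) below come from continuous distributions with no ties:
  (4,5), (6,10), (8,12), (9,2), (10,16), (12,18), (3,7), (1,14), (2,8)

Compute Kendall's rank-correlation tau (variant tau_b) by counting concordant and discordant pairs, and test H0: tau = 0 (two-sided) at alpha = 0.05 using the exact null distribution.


Step 1: Enumerate the 36 unordered pairs (i,j) with i<j and classify each by sign(x_j-x_i) * sign(y_j-y_i).
  (1,2):dx=+2,dy=+5->C; (1,3):dx=+4,dy=+7->C; (1,4):dx=+5,dy=-3->D; (1,5):dx=+6,dy=+11->C
  (1,6):dx=+8,dy=+13->C; (1,7):dx=-1,dy=+2->D; (1,8):dx=-3,dy=+9->D; (1,9):dx=-2,dy=+3->D
  (2,3):dx=+2,dy=+2->C; (2,4):dx=+3,dy=-8->D; (2,5):dx=+4,dy=+6->C; (2,6):dx=+6,dy=+8->C
  (2,7):dx=-3,dy=-3->C; (2,8):dx=-5,dy=+4->D; (2,9):dx=-4,dy=-2->C; (3,4):dx=+1,dy=-10->D
  (3,5):dx=+2,dy=+4->C; (3,6):dx=+4,dy=+6->C; (3,7):dx=-5,dy=-5->C; (3,8):dx=-7,dy=+2->D
  (3,9):dx=-6,dy=-4->C; (4,5):dx=+1,dy=+14->C; (4,6):dx=+3,dy=+16->C; (4,7):dx=-6,dy=+5->D
  (4,8):dx=-8,dy=+12->D; (4,9):dx=-7,dy=+6->D; (5,6):dx=+2,dy=+2->C; (5,7):dx=-7,dy=-9->C
  (5,8):dx=-9,dy=-2->C; (5,9):dx=-8,dy=-8->C; (6,7):dx=-9,dy=-11->C; (6,8):dx=-11,dy=-4->C
  (6,9):dx=-10,dy=-10->C; (7,8):dx=-2,dy=+7->D; (7,9):dx=-1,dy=+1->D; (8,9):dx=+1,dy=-6->D
Step 2: C = 22, D = 14, total pairs = 36.
Step 3: tau = (C - D)/(n(n-1)/2) = (22 - 14)/36 = 0.222222.
Step 4: Exact two-sided p-value (enumerate n! = 362880 permutations of y under H0): p = 0.476709.
Step 5: alpha = 0.05. fail to reject H0.

tau_b = 0.2222 (C=22, D=14), p = 0.476709, fail to reject H0.


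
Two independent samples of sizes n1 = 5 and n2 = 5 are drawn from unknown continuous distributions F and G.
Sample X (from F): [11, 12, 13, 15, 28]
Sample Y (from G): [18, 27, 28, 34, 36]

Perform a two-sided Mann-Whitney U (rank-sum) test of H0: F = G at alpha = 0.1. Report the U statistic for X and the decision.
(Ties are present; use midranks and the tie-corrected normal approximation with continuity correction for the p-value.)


Step 1: Combine and sort all 10 observations; assign midranks.
sorted (value, group): (11,X), (12,X), (13,X), (15,X), (18,Y), (27,Y), (28,X), (28,Y), (34,Y), (36,Y)
ranks: 11->1, 12->2, 13->3, 15->4, 18->5, 27->6, 28->7.5, 28->7.5, 34->9, 36->10
Step 2: Rank sum for X: R1 = 1 + 2 + 3 + 4 + 7.5 = 17.5.
Step 3: U_X = R1 - n1(n1+1)/2 = 17.5 - 5*6/2 = 17.5 - 15 = 2.5.
       U_Y = n1*n2 - U_X = 25 - 2.5 = 22.5.
Step 4: Ties are present, so use the tie-corrected normal approximation (with continuity correction) for the p-value.
Step 5: p-value = 0.046533; compare to alpha = 0.1. reject H0.

U_X = 2.5, p = 0.046533, reject H0 at alpha = 0.1.


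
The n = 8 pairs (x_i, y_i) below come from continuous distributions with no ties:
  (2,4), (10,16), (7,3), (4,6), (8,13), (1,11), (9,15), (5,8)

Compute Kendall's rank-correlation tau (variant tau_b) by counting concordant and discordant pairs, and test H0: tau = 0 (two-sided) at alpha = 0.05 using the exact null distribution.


Step 1: Enumerate the 28 unordered pairs (i,j) with i<j and classify each by sign(x_j-x_i) * sign(y_j-y_i).
  (1,2):dx=+8,dy=+12->C; (1,3):dx=+5,dy=-1->D; (1,4):dx=+2,dy=+2->C; (1,5):dx=+6,dy=+9->C
  (1,6):dx=-1,dy=+7->D; (1,7):dx=+7,dy=+11->C; (1,8):dx=+3,dy=+4->C; (2,3):dx=-3,dy=-13->C
  (2,4):dx=-6,dy=-10->C; (2,5):dx=-2,dy=-3->C; (2,6):dx=-9,dy=-5->C; (2,7):dx=-1,dy=-1->C
  (2,8):dx=-5,dy=-8->C; (3,4):dx=-3,dy=+3->D; (3,5):dx=+1,dy=+10->C; (3,6):dx=-6,dy=+8->D
  (3,7):dx=+2,dy=+12->C; (3,8):dx=-2,dy=+5->D; (4,5):dx=+4,dy=+7->C; (4,6):dx=-3,dy=+5->D
  (4,7):dx=+5,dy=+9->C; (4,8):dx=+1,dy=+2->C; (5,6):dx=-7,dy=-2->C; (5,7):dx=+1,dy=+2->C
  (5,8):dx=-3,dy=-5->C; (6,7):dx=+8,dy=+4->C; (6,8):dx=+4,dy=-3->D; (7,8):dx=-4,dy=-7->C
Step 2: C = 21, D = 7, total pairs = 28.
Step 3: tau = (C - D)/(n(n-1)/2) = (21 - 7)/28 = 0.500000.
Step 4: Exact two-sided p-value (enumerate n! = 40320 permutations of y under H0): p = 0.108681.
Step 5: alpha = 0.05. fail to reject H0.

tau_b = 0.5000 (C=21, D=7), p = 0.108681, fail to reject H0.


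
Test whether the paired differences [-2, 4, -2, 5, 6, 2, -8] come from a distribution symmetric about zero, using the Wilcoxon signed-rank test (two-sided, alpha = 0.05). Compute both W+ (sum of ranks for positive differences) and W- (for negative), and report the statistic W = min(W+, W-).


Step 1: Drop any zero differences (none here) and take |d_i|.
|d| = [2, 4, 2, 5, 6, 2, 8]
Step 2: Midrank |d_i| (ties get averaged ranks).
ranks: |2|->2, |4|->4, |2|->2, |5|->5, |6|->6, |2|->2, |8|->7
Step 3: Attach original signs; sum ranks with positive sign and with negative sign.
W+ = 4 + 5 + 6 + 2 = 17
W- = 2 + 2 + 7 = 11
(Check: W+ + W- = 28 should equal n(n+1)/2 = 28.)
Step 4: Test statistic W = min(W+, W-) = 11.
Step 5: Ties in |d|, so use the tie-corrected normal approximation.
        E[W] = n(n+1)/4 = 7*8/4 = 14.
        Tie groups: |d|=2 (t=3); sum(t^3 - t) = 24.
        Var[W] = n(n+1)(2n+1)/24 - sum(t^3-t)/48 = 840/24 - 24/48 = 34.5.
        z = (W - E[W]) / sqrt(Var[W]) = (11 - 14) / 5.8737 = -0.5108.
        Two-sided p = 2*Phi(z) = 0.609523.
Step 6: alpha = 0.05. fail to reject H0.

W+ = 17, W- = 11, W = min = 11, p = 0.609523, fail to reject H0.


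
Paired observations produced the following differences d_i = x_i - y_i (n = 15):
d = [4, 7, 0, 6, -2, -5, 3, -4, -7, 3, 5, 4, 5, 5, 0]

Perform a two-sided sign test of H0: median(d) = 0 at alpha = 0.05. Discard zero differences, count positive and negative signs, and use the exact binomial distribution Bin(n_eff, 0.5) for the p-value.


Step 1: Discard zero differences. Original n = 15; n_eff = number of nonzero differences = 13.
Nonzero differences (with sign): +4, +7, +6, -2, -5, +3, -4, -7, +3, +5, +4, +5, +5
Step 2: Count signs: positive = 9, negative = 4.
Step 3: Under H0: P(positive) = 0.5, so the number of positives S ~ Bin(13, 0.5).
Step 4: Two-sided exact p-value = sum of Bin(13,0.5) probabilities at or below the observed probability = 0.266846.
Step 5: alpha = 0.05. fail to reject H0.

n_eff = 13, pos = 9, neg = 4, p = 0.266846, fail to reject H0.


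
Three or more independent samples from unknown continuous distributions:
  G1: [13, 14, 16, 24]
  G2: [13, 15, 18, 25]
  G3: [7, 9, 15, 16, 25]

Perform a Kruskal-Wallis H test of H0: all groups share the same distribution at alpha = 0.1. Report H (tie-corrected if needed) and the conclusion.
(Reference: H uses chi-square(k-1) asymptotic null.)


Step 1: Combine all N = 13 observations and assign midranks.
sorted (value, group, rank): (7,G3,1), (9,G3,2), (13,G1,3.5), (13,G2,3.5), (14,G1,5), (15,G2,6.5), (15,G3,6.5), (16,G1,8.5), (16,G3,8.5), (18,G2,10), (24,G1,11), (25,G2,12.5), (25,G3,12.5)
Step 2: Sum ranks within each group.
R_1 = 28 (n_1 = 4)
R_2 = 32.5 (n_2 = 4)
R_3 = 30.5 (n_3 = 5)
Step 3: H = 12/(N(N+1)) * sum(R_i^2/n_i) - 3(N+1)
     = 12/(13*14) * (28^2/4 + 32.5^2/4 + 30.5^2/5) - 3*14
     = 0.065934 * 646.112 - 42
     = 0.600824.
Step 4: Ties present; correction factor C = 1 - 24/(13^3 - 13) = 0.989011. Corrected H = 0.600824 / 0.989011 = 0.607500.
Step 5: Under H0, H ~ chi^2(2); p-value = 0.738045.
Step 6: alpha = 0.1. fail to reject H0.

H = 0.6075, df = 2, p = 0.738045, fail to reject H0.


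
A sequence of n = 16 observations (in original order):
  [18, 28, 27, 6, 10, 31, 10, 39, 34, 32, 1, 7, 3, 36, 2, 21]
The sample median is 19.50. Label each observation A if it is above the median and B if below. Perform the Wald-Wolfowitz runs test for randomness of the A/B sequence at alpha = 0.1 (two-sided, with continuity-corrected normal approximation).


Step 1: Compute median = 19.50; label A = above, B = below.
Labels in order: BAABBABAAABBBABA  (n_A = 8, n_B = 8)
Step 2: Count runs R = 10.
Step 3: Under H0 (random ordering), E[R] = 2*n_A*n_B/(n_A+n_B) + 1 = 2*8*8/16 + 1 = 9.0000.
        Var[R] = 2*n_A*n_B*(2*n_A*n_B - n_A - n_B) / ((n_A+n_B)^2 * (n_A+n_B-1)) = 14336/3840 = 3.7333.
        SD[R] = 1.9322.
Step 4: Continuity-corrected z = (R - 0.5 - E[R]) / SD[R] = (10 - 0.5 - 9.0000) / 1.9322 = 0.2588.
Step 5: Two-sided p-value via normal approximation = 2*(1 - Phi(|z|)) = 0.795809.
Step 6: alpha = 0.1. fail to reject H0.

R = 10, z = 0.2588, p = 0.795809, fail to reject H0.


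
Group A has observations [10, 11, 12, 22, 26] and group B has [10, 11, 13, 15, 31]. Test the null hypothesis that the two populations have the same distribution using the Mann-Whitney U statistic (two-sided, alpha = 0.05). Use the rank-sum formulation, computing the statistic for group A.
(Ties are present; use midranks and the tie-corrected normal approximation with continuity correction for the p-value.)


Step 1: Combine and sort all 10 observations; assign midranks.
sorted (value, group): (10,X), (10,Y), (11,X), (11,Y), (12,X), (13,Y), (15,Y), (22,X), (26,X), (31,Y)
ranks: 10->1.5, 10->1.5, 11->3.5, 11->3.5, 12->5, 13->6, 15->7, 22->8, 26->9, 31->10
Step 2: Rank sum for X: R1 = 1.5 + 3.5 + 5 + 8 + 9 = 27.
Step 3: U_X = R1 - n1(n1+1)/2 = 27 - 5*6/2 = 27 - 15 = 12.
       U_Y = n1*n2 - U_X = 25 - 12 = 13.
Step 4: Ties are present, so use the tie-corrected normal approximation (with continuity correction) for the p-value.
Step 5: p-value = 1.000000; compare to alpha = 0.05. fail to reject H0.

U_X = 12, p = 1.000000, fail to reject H0 at alpha = 0.05.


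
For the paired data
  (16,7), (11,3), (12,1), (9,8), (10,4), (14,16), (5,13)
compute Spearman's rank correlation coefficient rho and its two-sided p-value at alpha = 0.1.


Step 1: Rank x and y separately (midranks; no ties here).
rank(x): 16->7, 11->4, 12->5, 9->2, 10->3, 14->6, 5->1
rank(y): 7->4, 3->2, 1->1, 8->5, 4->3, 16->7, 13->6
Step 2: d_i = R_x(i) - R_y(i); compute d_i^2.
  (7-4)^2=9, (4-2)^2=4, (5-1)^2=16, (2-5)^2=9, (3-3)^2=0, (6-7)^2=1, (1-6)^2=25
sum(d^2) = 64.
Step 3: rho = 1 - 6*64 / (7*(7^2 - 1)) = 1 - 384/336 = -0.142857.
Step 4: Under H0, t = rho * sqrt((n-2)/(1-rho^2)) = -0.3227 ~ t(5).
Step 5: Two-sided p-value from the t-distribution with 5 df = 0.759945.
Step 6: alpha = 0.1. fail to reject H0.

rho = -0.1429, p = 0.759945, fail to reject H0 at alpha = 0.1.


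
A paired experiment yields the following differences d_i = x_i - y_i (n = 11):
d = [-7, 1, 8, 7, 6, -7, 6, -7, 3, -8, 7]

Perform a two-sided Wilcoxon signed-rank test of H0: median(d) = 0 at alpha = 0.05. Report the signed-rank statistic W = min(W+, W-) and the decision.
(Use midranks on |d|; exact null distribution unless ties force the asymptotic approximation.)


Step 1: Drop any zero differences (none here) and take |d_i|.
|d| = [7, 1, 8, 7, 6, 7, 6, 7, 3, 8, 7]
Step 2: Midrank |d_i| (ties get averaged ranks).
ranks: |7|->7, |1|->1, |8|->10.5, |7|->7, |6|->3.5, |7|->7, |6|->3.5, |7|->7, |3|->2, |8|->10.5, |7|->7
Step 3: Attach original signs; sum ranks with positive sign and with negative sign.
W+ = 1 + 10.5 + 7 + 3.5 + 3.5 + 2 + 7 = 34.5
W- = 7 + 7 + 7 + 10.5 = 31.5
(Check: W+ + W- = 66 should equal n(n+1)/2 = 66.)
Step 4: Test statistic W = min(W+, W-) = 31.5.
Step 5: Ties in |d|, so use the tie-corrected normal approximation.
        E[W] = n(n+1)/4 = 11*12/4 = 33.
        Tie groups: |d|=6 (t=2), |d|=7 (t=5), |d|=8 (t=2); sum(t^3 - t) = 132.
        Var[W] = n(n+1)(2n+1)/24 - sum(t^3-t)/48 = 3036/24 - 132/48 = 123.75.
        z = (W - E[W]) / sqrt(Var[W]) = (31.5 - 33) / 11.1243 = -0.1348.
        Two-sided p = 2*Phi(z) = 0.892738.
Step 6: alpha = 0.05. fail to reject H0.

W+ = 34.5, W- = 31.5, W = min = 31.5, p = 0.892738, fail to reject H0.


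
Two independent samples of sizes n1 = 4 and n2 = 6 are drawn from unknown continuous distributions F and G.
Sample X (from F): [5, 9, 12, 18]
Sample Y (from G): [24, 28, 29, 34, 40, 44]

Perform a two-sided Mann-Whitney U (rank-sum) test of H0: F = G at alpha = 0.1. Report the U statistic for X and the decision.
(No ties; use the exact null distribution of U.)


Step 1: Combine and sort all 10 observations; assign midranks.
sorted (value, group): (5,X), (9,X), (12,X), (18,X), (24,Y), (28,Y), (29,Y), (34,Y), (40,Y), (44,Y)
ranks: 5->1, 9->2, 12->3, 18->4, 24->5, 28->6, 29->7, 34->8, 40->9, 44->10
Step 2: Rank sum for X: R1 = 1 + 2 + 3 + 4 = 10.
Step 3: U_X = R1 - n1(n1+1)/2 = 10 - 4*5/2 = 10 - 10 = 0.
       U_Y = n1*n2 - U_X = 24 - 0 = 24.
Step 4: No ties, so the exact null distribution of U (based on enumerating the C(10,4) = 210 equally likely rank assignments) gives the two-sided p-value.
Step 5: p-value = 0.009524; compare to alpha = 0.1. reject H0.

U_X = 0, p = 0.009524, reject H0 at alpha = 0.1.


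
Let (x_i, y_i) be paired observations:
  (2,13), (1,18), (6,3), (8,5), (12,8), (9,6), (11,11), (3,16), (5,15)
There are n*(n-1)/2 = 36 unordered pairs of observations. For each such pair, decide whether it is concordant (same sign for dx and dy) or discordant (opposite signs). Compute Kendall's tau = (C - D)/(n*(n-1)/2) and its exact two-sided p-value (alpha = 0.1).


Step 1: Enumerate the 36 unordered pairs (i,j) with i<j and classify each by sign(x_j-x_i) * sign(y_j-y_i).
  (1,2):dx=-1,dy=+5->D; (1,3):dx=+4,dy=-10->D; (1,4):dx=+6,dy=-8->D; (1,5):dx=+10,dy=-5->D
  (1,6):dx=+7,dy=-7->D; (1,7):dx=+9,dy=-2->D; (1,8):dx=+1,dy=+3->C; (1,9):dx=+3,dy=+2->C
  (2,3):dx=+5,dy=-15->D; (2,4):dx=+7,dy=-13->D; (2,5):dx=+11,dy=-10->D; (2,6):dx=+8,dy=-12->D
  (2,7):dx=+10,dy=-7->D; (2,8):dx=+2,dy=-2->D; (2,9):dx=+4,dy=-3->D; (3,4):dx=+2,dy=+2->C
  (3,5):dx=+6,dy=+5->C; (3,6):dx=+3,dy=+3->C; (3,7):dx=+5,dy=+8->C; (3,8):dx=-3,dy=+13->D
  (3,9):dx=-1,dy=+12->D; (4,5):dx=+4,dy=+3->C; (4,6):dx=+1,dy=+1->C; (4,7):dx=+3,dy=+6->C
  (4,8):dx=-5,dy=+11->D; (4,9):dx=-3,dy=+10->D; (5,6):dx=-3,dy=-2->C; (5,7):dx=-1,dy=+3->D
  (5,8):dx=-9,dy=+8->D; (5,9):dx=-7,dy=+7->D; (6,7):dx=+2,dy=+5->C; (6,8):dx=-6,dy=+10->D
  (6,9):dx=-4,dy=+9->D; (7,8):dx=-8,dy=+5->D; (7,9):dx=-6,dy=+4->D; (8,9):dx=+2,dy=-1->D
Step 2: C = 11, D = 25, total pairs = 36.
Step 3: tau = (C - D)/(n(n-1)/2) = (11 - 25)/36 = -0.388889.
Step 4: Exact two-sided p-value (enumerate n! = 362880 permutations of y under H0): p = 0.180181.
Step 5: alpha = 0.1. fail to reject H0.

tau_b = -0.3889 (C=11, D=25), p = 0.180181, fail to reject H0.


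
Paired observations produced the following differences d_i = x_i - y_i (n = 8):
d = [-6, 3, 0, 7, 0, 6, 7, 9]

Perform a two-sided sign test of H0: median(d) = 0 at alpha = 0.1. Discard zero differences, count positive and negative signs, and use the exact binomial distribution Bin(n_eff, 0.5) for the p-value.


Step 1: Discard zero differences. Original n = 8; n_eff = number of nonzero differences = 6.
Nonzero differences (with sign): -6, +3, +7, +6, +7, +9
Step 2: Count signs: positive = 5, negative = 1.
Step 3: Under H0: P(positive) = 0.5, so the number of positives S ~ Bin(6, 0.5).
Step 4: Two-sided exact p-value = sum of Bin(6,0.5) probabilities at or below the observed probability = 0.218750.
Step 5: alpha = 0.1. fail to reject H0.

n_eff = 6, pos = 5, neg = 1, p = 0.218750, fail to reject H0.


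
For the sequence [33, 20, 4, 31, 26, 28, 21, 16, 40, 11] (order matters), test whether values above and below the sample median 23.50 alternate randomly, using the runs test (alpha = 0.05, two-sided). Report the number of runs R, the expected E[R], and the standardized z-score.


Step 1: Compute median = 23.50; label A = above, B = below.
Labels in order: ABBAAABBAB  (n_A = 5, n_B = 5)
Step 2: Count runs R = 6.
Step 3: Under H0 (random ordering), E[R] = 2*n_A*n_B/(n_A+n_B) + 1 = 2*5*5/10 + 1 = 6.0000.
        Var[R] = 2*n_A*n_B*(2*n_A*n_B - n_A - n_B) / ((n_A+n_B)^2 * (n_A+n_B-1)) = 2000/900 = 2.2222.
        SD[R] = 1.4907.
Step 4: R = E[R], so z = 0 with no continuity correction.
Step 5: Two-sided p-value via normal approximation = 2*(1 - Phi(|z|)) = 1.000000.
Step 6: alpha = 0.05. fail to reject H0.

R = 6, z = 0.0000, p = 1.000000, fail to reject H0.


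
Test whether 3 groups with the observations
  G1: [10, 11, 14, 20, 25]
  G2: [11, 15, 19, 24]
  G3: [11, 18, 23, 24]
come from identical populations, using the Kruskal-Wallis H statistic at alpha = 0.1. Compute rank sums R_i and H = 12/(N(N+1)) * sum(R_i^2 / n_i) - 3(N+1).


Step 1: Combine all N = 13 observations and assign midranks.
sorted (value, group, rank): (10,G1,1), (11,G1,3), (11,G2,3), (11,G3,3), (14,G1,5), (15,G2,6), (18,G3,7), (19,G2,8), (20,G1,9), (23,G3,10), (24,G2,11.5), (24,G3,11.5), (25,G1,13)
Step 2: Sum ranks within each group.
R_1 = 31 (n_1 = 5)
R_2 = 28.5 (n_2 = 4)
R_3 = 31.5 (n_3 = 4)
Step 3: H = 12/(N(N+1)) * sum(R_i^2/n_i) - 3(N+1)
     = 12/(13*14) * (31^2/5 + 28.5^2/4 + 31.5^2/4) - 3*14
     = 0.065934 * 643.325 - 42
     = 0.417033.
Step 4: Ties present; correction factor C = 1 - 30/(13^3 - 13) = 0.986264. Corrected H = 0.417033 / 0.986264 = 0.422841.
Step 5: Under H0, H ~ chi^2(2); p-value = 0.809434.
Step 6: alpha = 0.1. fail to reject H0.

H = 0.4228, df = 2, p = 0.809434, fail to reject H0.


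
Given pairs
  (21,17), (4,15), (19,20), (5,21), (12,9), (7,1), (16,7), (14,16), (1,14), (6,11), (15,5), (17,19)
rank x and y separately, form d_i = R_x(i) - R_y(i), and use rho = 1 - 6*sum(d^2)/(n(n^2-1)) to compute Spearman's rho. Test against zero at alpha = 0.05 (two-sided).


Step 1: Rank x and y separately (midranks; no ties here).
rank(x): 21->12, 4->2, 19->11, 5->3, 12->6, 7->5, 16->9, 14->7, 1->1, 6->4, 15->8, 17->10
rank(y): 17->9, 15->7, 20->11, 21->12, 9->4, 1->1, 7->3, 16->8, 14->6, 11->5, 5->2, 19->10
Step 2: d_i = R_x(i) - R_y(i); compute d_i^2.
  (12-9)^2=9, (2-7)^2=25, (11-11)^2=0, (3-12)^2=81, (6-4)^2=4, (5-1)^2=16, (9-3)^2=36, (7-8)^2=1, (1-6)^2=25, (4-5)^2=1, (8-2)^2=36, (10-10)^2=0
sum(d^2) = 234.
Step 3: rho = 1 - 6*234 / (12*(12^2 - 1)) = 1 - 1404/1716 = 0.181818.
Step 4: Under H0, t = rho * sqrt((n-2)/(1-rho^2)) = 0.5847 ~ t(10).
Step 5: Two-sided p-value from the t-distribution with 10 df = 0.571701.
Step 6: alpha = 0.05. fail to reject H0.

rho = 0.1818, p = 0.571701, fail to reject H0 at alpha = 0.05.


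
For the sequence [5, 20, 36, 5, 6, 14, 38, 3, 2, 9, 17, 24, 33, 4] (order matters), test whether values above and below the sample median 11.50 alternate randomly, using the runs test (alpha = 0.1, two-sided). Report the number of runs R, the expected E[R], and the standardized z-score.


Step 1: Compute median = 11.50; label A = above, B = below.
Labels in order: BAABBAABBBAAAB  (n_A = 7, n_B = 7)
Step 2: Count runs R = 7.
Step 3: Under H0 (random ordering), E[R] = 2*n_A*n_B/(n_A+n_B) + 1 = 2*7*7/14 + 1 = 8.0000.
        Var[R] = 2*n_A*n_B*(2*n_A*n_B - n_A - n_B) / ((n_A+n_B)^2 * (n_A+n_B-1)) = 8232/2548 = 3.2308.
        SD[R] = 1.7974.
Step 4: Continuity-corrected z = (R + 0.5 - E[R]) / SD[R] = (7 + 0.5 - 8.0000) / 1.7974 = -0.2782.
Step 5: Two-sided p-value via normal approximation = 2*(1 - Phi(|z|)) = 0.780879.
Step 6: alpha = 0.1. fail to reject H0.

R = 7, z = -0.2782, p = 0.780879, fail to reject H0.


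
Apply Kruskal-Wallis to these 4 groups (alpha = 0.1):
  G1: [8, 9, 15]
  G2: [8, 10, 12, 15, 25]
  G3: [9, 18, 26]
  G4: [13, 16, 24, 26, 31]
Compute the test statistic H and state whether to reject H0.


Step 1: Combine all N = 16 observations and assign midranks.
sorted (value, group, rank): (8,G1,1.5), (8,G2,1.5), (9,G1,3.5), (9,G3,3.5), (10,G2,5), (12,G2,6), (13,G4,7), (15,G1,8.5), (15,G2,8.5), (16,G4,10), (18,G3,11), (24,G4,12), (25,G2,13), (26,G3,14.5), (26,G4,14.5), (31,G4,16)
Step 2: Sum ranks within each group.
R_1 = 13.5 (n_1 = 3)
R_2 = 34 (n_2 = 5)
R_3 = 29 (n_3 = 3)
R_4 = 59.5 (n_4 = 5)
Step 3: H = 12/(N(N+1)) * sum(R_i^2/n_i) - 3(N+1)
     = 12/(16*17) * (13.5^2/3 + 34^2/5 + 29^2/3 + 59.5^2/5) - 3*17
     = 0.044118 * 1280.33 - 51
     = 5.485294.
Step 4: Ties present; correction factor C = 1 - 24/(16^3 - 16) = 0.994118. Corrected H = 5.485294 / 0.994118 = 5.517751.
Step 5: Under H0, H ~ chi^2(3); p-value = 0.137581.
Step 6: alpha = 0.1. fail to reject H0.

H = 5.5178, df = 3, p = 0.137581, fail to reject H0.


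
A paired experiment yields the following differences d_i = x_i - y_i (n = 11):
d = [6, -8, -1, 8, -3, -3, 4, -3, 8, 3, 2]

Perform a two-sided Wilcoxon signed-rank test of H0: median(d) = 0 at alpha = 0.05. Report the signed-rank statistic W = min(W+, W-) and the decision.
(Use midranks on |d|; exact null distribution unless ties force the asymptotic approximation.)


Step 1: Drop any zero differences (none here) and take |d_i|.
|d| = [6, 8, 1, 8, 3, 3, 4, 3, 8, 3, 2]
Step 2: Midrank |d_i| (ties get averaged ranks).
ranks: |6|->8, |8|->10, |1|->1, |8|->10, |3|->4.5, |3|->4.5, |4|->7, |3|->4.5, |8|->10, |3|->4.5, |2|->2
Step 3: Attach original signs; sum ranks with positive sign and with negative sign.
W+ = 8 + 10 + 7 + 10 + 4.5 + 2 = 41.5
W- = 10 + 1 + 4.5 + 4.5 + 4.5 = 24.5
(Check: W+ + W- = 66 should equal n(n+1)/2 = 66.)
Step 4: Test statistic W = min(W+, W-) = 24.5.
Step 5: Ties in |d|, so use the tie-corrected normal approximation.
        E[W] = n(n+1)/4 = 11*12/4 = 33.
        Tie groups: |d|=3 (t=4), |d|=8 (t=3); sum(t^3 - t) = 84.
        Var[W] = n(n+1)(2n+1)/24 - sum(t^3-t)/48 = 3036/24 - 84/48 = 124.75.
        z = (W - E[W]) / sqrt(Var[W]) = (24.5 - 33) / 11.1692 = -0.7610.
        Two-sided p = 2*Phi(z) = 0.446642.
Step 6: alpha = 0.05. fail to reject H0.

W+ = 41.5, W- = 24.5, W = min = 24.5, p = 0.446642, fail to reject H0.


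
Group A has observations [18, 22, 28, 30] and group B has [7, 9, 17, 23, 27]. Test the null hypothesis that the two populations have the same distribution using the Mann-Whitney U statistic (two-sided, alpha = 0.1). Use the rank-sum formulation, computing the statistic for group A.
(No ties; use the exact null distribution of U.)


Step 1: Combine and sort all 9 observations; assign midranks.
sorted (value, group): (7,Y), (9,Y), (17,Y), (18,X), (22,X), (23,Y), (27,Y), (28,X), (30,X)
ranks: 7->1, 9->2, 17->3, 18->4, 22->5, 23->6, 27->7, 28->8, 30->9
Step 2: Rank sum for X: R1 = 4 + 5 + 8 + 9 = 26.
Step 3: U_X = R1 - n1(n1+1)/2 = 26 - 4*5/2 = 26 - 10 = 16.
       U_Y = n1*n2 - U_X = 20 - 16 = 4.
Step 4: No ties, so the exact null distribution of U (based on enumerating the C(9,4) = 126 equally likely rank assignments) gives the two-sided p-value.
Step 5: p-value = 0.190476; compare to alpha = 0.1. fail to reject H0.

U_X = 16, p = 0.190476, fail to reject H0 at alpha = 0.1.


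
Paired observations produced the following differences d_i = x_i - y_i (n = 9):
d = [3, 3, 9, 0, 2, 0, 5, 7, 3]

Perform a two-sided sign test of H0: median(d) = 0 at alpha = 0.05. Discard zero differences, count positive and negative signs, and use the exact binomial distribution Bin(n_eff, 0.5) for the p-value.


Step 1: Discard zero differences. Original n = 9; n_eff = number of nonzero differences = 7.
Nonzero differences (with sign): +3, +3, +9, +2, +5, +7, +3
Step 2: Count signs: positive = 7, negative = 0.
Step 3: Under H0: P(positive) = 0.5, so the number of positives S ~ Bin(7, 0.5).
Step 4: Two-sided exact p-value = sum of Bin(7,0.5) probabilities at or below the observed probability = 0.015625.
Step 5: alpha = 0.05. reject H0.

n_eff = 7, pos = 7, neg = 0, p = 0.015625, reject H0.


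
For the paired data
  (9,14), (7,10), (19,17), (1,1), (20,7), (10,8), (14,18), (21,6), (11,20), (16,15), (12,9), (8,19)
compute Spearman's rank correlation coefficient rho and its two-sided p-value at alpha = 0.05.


Step 1: Rank x and y separately (midranks; no ties here).
rank(x): 9->4, 7->2, 19->10, 1->1, 20->11, 10->5, 14->8, 21->12, 11->6, 16->9, 12->7, 8->3
rank(y): 14->7, 10->6, 17->9, 1->1, 7->3, 8->4, 18->10, 6->2, 20->12, 15->8, 9->5, 19->11
Step 2: d_i = R_x(i) - R_y(i); compute d_i^2.
  (4-7)^2=9, (2-6)^2=16, (10-9)^2=1, (1-1)^2=0, (11-3)^2=64, (5-4)^2=1, (8-10)^2=4, (12-2)^2=100, (6-12)^2=36, (9-8)^2=1, (7-5)^2=4, (3-11)^2=64
sum(d^2) = 300.
Step 3: rho = 1 - 6*300 / (12*(12^2 - 1)) = 1 - 1800/1716 = -0.048951.
Step 4: Under H0, t = rho * sqrt((n-2)/(1-rho^2)) = -0.1550 ~ t(10).
Step 5: Two-sided p-value from the t-distribution with 10 df = 0.879919.
Step 6: alpha = 0.05. fail to reject H0.

rho = -0.0490, p = 0.879919, fail to reject H0 at alpha = 0.05.


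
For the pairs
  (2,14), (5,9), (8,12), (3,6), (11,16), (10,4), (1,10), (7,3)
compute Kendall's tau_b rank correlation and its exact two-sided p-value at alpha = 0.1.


Step 1: Enumerate the 28 unordered pairs (i,j) with i<j and classify each by sign(x_j-x_i) * sign(y_j-y_i).
  (1,2):dx=+3,dy=-5->D; (1,3):dx=+6,dy=-2->D; (1,4):dx=+1,dy=-8->D; (1,5):dx=+9,dy=+2->C
  (1,6):dx=+8,dy=-10->D; (1,7):dx=-1,dy=-4->C; (1,8):dx=+5,dy=-11->D; (2,3):dx=+3,dy=+3->C
  (2,4):dx=-2,dy=-3->C; (2,5):dx=+6,dy=+7->C; (2,6):dx=+5,dy=-5->D; (2,7):dx=-4,dy=+1->D
  (2,8):dx=+2,dy=-6->D; (3,4):dx=-5,dy=-6->C; (3,5):dx=+3,dy=+4->C; (3,6):dx=+2,dy=-8->D
  (3,7):dx=-7,dy=-2->C; (3,8):dx=-1,dy=-9->C; (4,5):dx=+8,dy=+10->C; (4,6):dx=+7,dy=-2->D
  (4,7):dx=-2,dy=+4->D; (4,8):dx=+4,dy=-3->D; (5,6):dx=-1,dy=-12->C; (5,7):dx=-10,dy=-6->C
  (5,8):dx=-4,dy=-13->C; (6,7):dx=-9,dy=+6->D; (6,8):dx=-3,dy=-1->C; (7,8):dx=+6,dy=-7->D
Step 2: C = 14, D = 14, total pairs = 28.
Step 3: tau = (C - D)/(n(n-1)/2) = (14 - 14)/28 = 0.000000.
Step 4: Exact two-sided p-value (enumerate n! = 40320 permutations of y under H0): p = 1.000000.
Step 5: alpha = 0.1. fail to reject H0.

tau_b = 0.0000 (C=14, D=14), p = 1.000000, fail to reject H0.


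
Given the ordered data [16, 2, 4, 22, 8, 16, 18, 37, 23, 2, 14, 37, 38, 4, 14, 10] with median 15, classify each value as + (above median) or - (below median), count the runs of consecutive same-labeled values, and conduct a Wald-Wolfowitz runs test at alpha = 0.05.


Step 1: Compute median = 15; label A = above, B = below.
Labels in order: ABBABAAAABBAABBB  (n_A = 8, n_B = 8)
Step 2: Count runs R = 8.
Step 3: Under H0 (random ordering), E[R] = 2*n_A*n_B/(n_A+n_B) + 1 = 2*8*8/16 + 1 = 9.0000.
        Var[R] = 2*n_A*n_B*(2*n_A*n_B - n_A - n_B) / ((n_A+n_B)^2 * (n_A+n_B-1)) = 14336/3840 = 3.7333.
        SD[R] = 1.9322.
Step 4: Continuity-corrected z = (R + 0.5 - E[R]) / SD[R] = (8 + 0.5 - 9.0000) / 1.9322 = -0.2588.
Step 5: Two-sided p-value via normal approximation = 2*(1 - Phi(|z|)) = 0.795809.
Step 6: alpha = 0.05. fail to reject H0.

R = 8, z = -0.2588, p = 0.795809, fail to reject H0.


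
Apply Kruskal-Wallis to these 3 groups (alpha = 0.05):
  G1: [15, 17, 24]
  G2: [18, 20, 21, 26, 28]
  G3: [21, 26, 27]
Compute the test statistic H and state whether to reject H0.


Step 1: Combine all N = 11 observations and assign midranks.
sorted (value, group, rank): (15,G1,1), (17,G1,2), (18,G2,3), (20,G2,4), (21,G2,5.5), (21,G3,5.5), (24,G1,7), (26,G2,8.5), (26,G3,8.5), (27,G3,10), (28,G2,11)
Step 2: Sum ranks within each group.
R_1 = 10 (n_1 = 3)
R_2 = 32 (n_2 = 5)
R_3 = 24 (n_3 = 3)
Step 3: H = 12/(N(N+1)) * sum(R_i^2/n_i) - 3(N+1)
     = 12/(11*12) * (10^2/3 + 32^2/5 + 24^2/3) - 3*12
     = 0.090909 * 430.133 - 36
     = 3.103030.
Step 4: Ties present; correction factor C = 1 - 12/(11^3 - 11) = 0.990909. Corrected H = 3.103030 / 0.990909 = 3.131498.
Step 5: Under H0, H ~ chi^2(2); p-value = 0.208931.
Step 6: alpha = 0.05. fail to reject H0.

H = 3.1315, df = 2, p = 0.208931, fail to reject H0.


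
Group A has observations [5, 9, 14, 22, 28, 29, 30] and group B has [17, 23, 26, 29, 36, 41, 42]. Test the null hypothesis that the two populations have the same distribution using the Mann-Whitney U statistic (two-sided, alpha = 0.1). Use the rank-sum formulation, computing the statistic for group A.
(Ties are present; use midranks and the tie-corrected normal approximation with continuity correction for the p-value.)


Step 1: Combine and sort all 14 observations; assign midranks.
sorted (value, group): (5,X), (9,X), (14,X), (17,Y), (22,X), (23,Y), (26,Y), (28,X), (29,X), (29,Y), (30,X), (36,Y), (41,Y), (42,Y)
ranks: 5->1, 9->2, 14->3, 17->4, 22->5, 23->6, 26->7, 28->8, 29->9.5, 29->9.5, 30->11, 36->12, 41->13, 42->14
Step 2: Rank sum for X: R1 = 1 + 2 + 3 + 5 + 8 + 9.5 + 11 = 39.5.
Step 3: U_X = R1 - n1(n1+1)/2 = 39.5 - 7*8/2 = 39.5 - 28 = 11.5.
       U_Y = n1*n2 - U_X = 49 - 11.5 = 37.5.
Step 4: Ties are present, so use the tie-corrected normal approximation (with continuity correction) for the p-value.
Step 5: p-value = 0.109832; compare to alpha = 0.1. fail to reject H0.

U_X = 11.5, p = 0.109832, fail to reject H0 at alpha = 0.1.


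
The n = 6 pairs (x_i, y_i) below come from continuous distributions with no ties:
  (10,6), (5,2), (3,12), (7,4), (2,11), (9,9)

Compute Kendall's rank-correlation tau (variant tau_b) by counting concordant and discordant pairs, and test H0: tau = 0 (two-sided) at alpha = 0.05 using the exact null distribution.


Step 1: Enumerate the 15 unordered pairs (i,j) with i<j and classify each by sign(x_j-x_i) * sign(y_j-y_i).
  (1,2):dx=-5,dy=-4->C; (1,3):dx=-7,dy=+6->D; (1,4):dx=-3,dy=-2->C; (1,5):dx=-8,dy=+5->D
  (1,6):dx=-1,dy=+3->D; (2,3):dx=-2,dy=+10->D; (2,4):dx=+2,dy=+2->C; (2,5):dx=-3,dy=+9->D
  (2,6):dx=+4,dy=+7->C; (3,4):dx=+4,dy=-8->D; (3,5):dx=-1,dy=-1->C; (3,6):dx=+6,dy=-3->D
  (4,5):dx=-5,dy=+7->D; (4,6):dx=+2,dy=+5->C; (5,6):dx=+7,dy=-2->D
Step 2: C = 6, D = 9, total pairs = 15.
Step 3: tau = (C - D)/(n(n-1)/2) = (6 - 9)/15 = -0.200000.
Step 4: Exact two-sided p-value (enumerate n! = 720 permutations of y under H0): p = 0.719444.
Step 5: alpha = 0.05. fail to reject H0.

tau_b = -0.2000 (C=6, D=9), p = 0.719444, fail to reject H0.


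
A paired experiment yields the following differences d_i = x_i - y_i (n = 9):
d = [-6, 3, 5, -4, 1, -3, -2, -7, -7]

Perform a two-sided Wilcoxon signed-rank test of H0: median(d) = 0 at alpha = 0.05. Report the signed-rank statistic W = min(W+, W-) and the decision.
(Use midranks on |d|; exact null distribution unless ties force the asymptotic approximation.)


Step 1: Drop any zero differences (none here) and take |d_i|.
|d| = [6, 3, 5, 4, 1, 3, 2, 7, 7]
Step 2: Midrank |d_i| (ties get averaged ranks).
ranks: |6|->7, |3|->3.5, |5|->6, |4|->5, |1|->1, |3|->3.5, |2|->2, |7|->8.5, |7|->8.5
Step 3: Attach original signs; sum ranks with positive sign and with negative sign.
W+ = 3.5 + 6 + 1 = 10.5
W- = 7 + 5 + 3.5 + 2 + 8.5 + 8.5 = 34.5
(Check: W+ + W- = 45 should equal n(n+1)/2 = 45.)
Step 4: Test statistic W = min(W+, W-) = 10.5.
Step 5: Ties in |d|, so use the tie-corrected normal approximation.
        E[W] = n(n+1)/4 = 9*10/4 = 22.5.
        Tie groups: |d|=3 (t=2), |d|=7 (t=2); sum(t^3 - t) = 12.
        Var[W] = n(n+1)(2n+1)/24 - sum(t^3-t)/48 = 1710/24 - 12/48 = 71.
        z = (W - E[W]) / sqrt(Var[W]) = (10.5 - 22.5) / 8.4261 = -1.4241.
        Two-sided p = 2*Phi(z) = 0.154407.
Step 6: alpha = 0.05. fail to reject H0.

W+ = 10.5, W- = 34.5, W = min = 10.5, p = 0.154407, fail to reject H0.


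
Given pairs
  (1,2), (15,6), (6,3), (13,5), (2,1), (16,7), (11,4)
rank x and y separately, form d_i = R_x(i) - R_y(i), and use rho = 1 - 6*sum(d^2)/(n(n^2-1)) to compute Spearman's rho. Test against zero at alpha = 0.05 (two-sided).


Step 1: Rank x and y separately (midranks; no ties here).
rank(x): 1->1, 15->6, 6->3, 13->5, 2->2, 16->7, 11->4
rank(y): 2->2, 6->6, 3->3, 5->5, 1->1, 7->7, 4->4
Step 2: d_i = R_x(i) - R_y(i); compute d_i^2.
  (1-2)^2=1, (6-6)^2=0, (3-3)^2=0, (5-5)^2=0, (2-1)^2=1, (7-7)^2=0, (4-4)^2=0
sum(d^2) = 2.
Step 3: rho = 1 - 6*2 / (7*(7^2 - 1)) = 1 - 12/336 = 0.964286.
Step 4: Under H0, t = rho * sqrt((n-2)/(1-rho^2)) = 8.1408 ~ t(5).
Step 5: Two-sided p-value from the t-distribution with 5 df = 0.000454.
Step 6: alpha = 0.05. reject H0.

rho = 0.9643, p = 0.000454, reject H0 at alpha = 0.05.
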